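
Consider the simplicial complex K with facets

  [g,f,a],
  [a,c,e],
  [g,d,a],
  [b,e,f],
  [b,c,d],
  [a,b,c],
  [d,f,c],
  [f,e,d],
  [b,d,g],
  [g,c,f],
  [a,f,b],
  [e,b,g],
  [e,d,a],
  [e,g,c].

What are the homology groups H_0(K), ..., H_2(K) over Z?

H_0 = Z,  H_1 = Z^2,  H_2 = Z.

We work with the vertex ordering a < b < c < d < e < f < g. The simplices of K, each written with vertices in increasing order, are:

  0-simplices (7): a, b, c, d, e, f, g
  1-simplices (21): ab, ac, ad, ae, af, ag, bc, bd, be, bf, bg, cd, ce, cf, cg, de, df, dg, ef, eg, fg
  2-simplices (14): abc, abf, ace, ade, adg, afg, bcd, bdg, bef, beg, cdf, ceg, cfg, def

giving chain groups C_0 ≅ Z^7, C_1 ≅ Z^21, C_2 ≅ Z^14.

Boundary ∂_1: C_1 → C_0 sends each edge [p,q] (with p < q) to q − p. For instance
  ∂eg = g − e.
This gives a 7×21 integer matrix of rank 6; reducing to Smith normal form yields diagonal entries (1,1,1,1,1,1).

∂_2: C_2 → C_1 sends each 2-simplex [p,q,r] to [q,r] − [p,r] + [p,q]. For instance
  ∂def = ef − df + de,
  ∂cdf = df − cf + cd.
As a 21×14 matrix over Z this has rank 13, with invariant factors (1,1,1,1,1,1,1,1,1,1,1,1,1).

From H_k ≅ ker(∂_k) / im(∂_{k+1}) we obtain:

  H_0: rank C_0 − rank ∂_1 = 7 − 6 = 1, and the invariant factors of ∂_1 are all 1, so H_0 ≅ Z.
  H_1: rank ker ∂_1 − rank ∂_2 = (21 − 6) − 13 = 2, and the invariant factors of ∂_2 are all 1, so H_1 ≅ Z^2.
  H_2: rank ker ∂_2 − rank ∂_3 = (14 − 13) − 0 = 1, and there is no ∂_3, so H_2 ≅ Z.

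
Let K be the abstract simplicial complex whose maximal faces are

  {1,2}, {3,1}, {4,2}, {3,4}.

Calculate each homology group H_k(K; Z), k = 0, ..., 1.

Fix the vertex order 1 < 2 < 3 < 4 and write every simplex with vertices in increasing order. Then dim K = 1 and the simplices of K are:

  0-simplices (4): [1], [2], [3], [4]
  1-simplices (4): [1,2], [1,3], [2,4], [3,4]

so the chain groups are C_0 ≅ Z^4, C_1 ≅ Z^4.

Boundary ∂_1: C_1 → C_0 sends each edge [p,q] (with p < q) to q − p.
The resulting 4×4 matrix has rank 3, and its Smith normal form has invariant factors (1,1,1).

Computing H_k = (kernel of ∂_k) / (image of ∂_{k+1}):

  H_0: rank C_0 − rank ∂_1 = 4 − 3 = 1, and the invariant factors of ∂_1 are all 1, so H_0 ≅ Z.
  H_1: rank ker ∂_1 − rank ∂_2 = (4 − 3) − 0 = 1, and there is no ∂_2, so H_1 ≅ Z.

H_0 ≅ Z,  H_1 ≅ Z.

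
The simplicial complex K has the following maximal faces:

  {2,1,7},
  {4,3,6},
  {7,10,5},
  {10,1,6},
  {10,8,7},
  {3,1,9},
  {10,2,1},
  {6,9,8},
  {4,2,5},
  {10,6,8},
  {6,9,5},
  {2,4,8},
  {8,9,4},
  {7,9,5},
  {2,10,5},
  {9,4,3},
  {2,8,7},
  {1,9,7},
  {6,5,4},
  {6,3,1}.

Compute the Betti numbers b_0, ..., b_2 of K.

b_0 = 1, b_1 = 1, b_2 = 0.

Order the vertices as 1 < 2 < 3 < 4 < 5 < 6 < 7 < 8 < 9 < 10. Listing each simplex with vertices in this order, K has dimension 2 with simplices:

  0-simplices (10): [1], [2], [3], [4], [5], [6], [7], [8], [9], [10]
  1-simplices (30): (30 of them)
  2-simplices (20): (20 of them)

giving chain groups C_0 ≅ Z^10, C_1 ≅ Z^30, C_2 ≅ Z^20.

The boundary map ∂_1: C_1 → C_0 is given by ∂[p,q] = [q] − [p].
As a 10×30 matrix over Z this has rank 9, with invariant factors (1,1,1,1,1,1,1,1,1).

Boundary ∂_2: C_2 → C_1 acts by ∂[p,q,r] = [q,r] − [p,r] + [p,q]. For instance
  ∂[4,5,6] = [5,6] − [4,6] + [4,5],
  ∂[1,3,9] = [3,9] − [1,9] + [1,3].
The 30×20 boundary matrix has rank 20 and Smith normal form diag(1,1,1,1,1,1,1,1,1,1,1,1,1,1,1,1,1,1,1,2).

Computing H_k = (kernel of ∂_k) / (image of ∂_{k+1}):

  H_0: rank C_0 − rank ∂_1 = 10 − 9 = 1, and the invariant factors of ∂_1 are all 1, so H_0 ≅ Z.
  H_1: rank ker ∂_1 − rank ∂_2 = (30 − 9) − 20 = 1, and ∂_2 has invariant factor 2 > 1, so H_1 ≅ Z ⊕ Z/2.
  H_2: rank ker ∂_2 − rank ∂_3 = (20 − 20) − 0 = 0, and there is no ∂_3, so H_2 ≅ 0.

As a check, the Euler characteristic is 10 − 30 + 20 = 0, which agrees with 1 − 1 + 0 = 0.

Hence the Betti numbers are b_0 = 1, b_1 = 1, b_2 = 0.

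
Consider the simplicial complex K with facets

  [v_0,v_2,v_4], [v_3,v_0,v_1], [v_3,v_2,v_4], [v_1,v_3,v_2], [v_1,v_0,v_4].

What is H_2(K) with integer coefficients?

Fix the vertex order v_0 < v_1 < v_2 < v_3 < v_4 and write every simplex with vertices in increasing order. Then dim K = 2 and the simplices of K are:

  0-simplices (5): [v_0], [v_1], [v_2], [v_3], [v_4]
  1-simplices (10): [v_0,v_1], [v_0,v_2], [v_0,v_3], [v_0,v_4], [v_1,v_2], [v_1,v_3], [v_1,v_4], [v_2,v_3], [v_2,v_4], [v_3,v_4]
  2-simplices (5): [v_0,v_1,v_3], [v_0,v_1,v_4], [v_0,v_2,v_4], [v_1,v_2,v_3], [v_2,v_3,v_4]

so the chain groups are C_0 ≅ Z^5, C_1 ≅ Z^10, C_2 ≅ Z^5.

The boundary map ∂_1: C_1 → C_0 maps an edge to its endpoints' difference, ∂[p,q] = q − p.
The resulting 5×10 matrix has rank 4, and its Smith normal form has invariant factors (1,1,1,1).

∂_2: C_2 → C_1 maps a triangle to the signed sum of its edges. For instance
  ∂[v_0,v_1,v_3] = [v_1,v_3] − [v_0,v_3] + [v_0,v_1],
  ∂[v_0,v_1,v_4] = [v_1,v_4] − [v_0,v_4] + [v_0,v_1].
As a 10×5 matrix over Z this has rank 5, with invariant factors (1,1,1,1,1).

Reading off H_k = ker ∂_k / im ∂_{k+1}:

  H_2: rank ker ∂_2 − rank ∂_3 = (5 − 5) − 0 = 0, and there is no ∂_3, so H_2 = 0.

H_2 = 0.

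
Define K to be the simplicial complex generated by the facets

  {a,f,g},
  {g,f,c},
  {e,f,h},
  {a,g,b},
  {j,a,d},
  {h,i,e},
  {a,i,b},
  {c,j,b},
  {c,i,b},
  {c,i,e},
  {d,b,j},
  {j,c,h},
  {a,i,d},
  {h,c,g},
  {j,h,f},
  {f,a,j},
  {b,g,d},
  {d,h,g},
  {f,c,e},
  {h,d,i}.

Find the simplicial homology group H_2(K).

Order the vertices as a < b < c < d < e < f < g < h < i < j. Listing each simplex with vertices in this order, K has dimension 2 with simplices:

  0-simplices (10): a, b, c, d, e, f, g, h, i, j
  1-simplices (30): ab, ad, af, ag, ai, aj, bc, bd, bg, bi, bj, ce, cf, cg, ch, ci, cj, dg, dh, di, dj, ef, eh, ei, fg, fh, fj, gh, hi, hj
  2-simplices (20): abg, abi, adi, adj, afg, afj, bci, bcj, bdg, bdj, cef, cei, cfg, cgh, chj, dgh, dhi, efh, ehi, fhj

Hence C_0 ≅ Z^10, C_1 ≅ Z^30, C_2 ≅ Z^20.

Boundary ∂_1: C_1 → C_0 sends each edge [p,q] (with p < q) to q − p.
The 10×30 boundary matrix has rank 9 and Smith normal form diag(1,1,1,1,1,1,1,1,1).

∂_2: C_2 → C_1 sends each 2-simplex [p,q,r] to [q,r] − [p,r] + [p,q]. For instance
  ∂cgh = gh − ch + cg,
  ∂ehi = hi − ei + eh.
The resulting 30×20 matrix has rank 20, and its Smith normal form has invariant factors (1,1,1,1,1,1,1,1,1,1,1,1,1,1,1,1,1,1,1,2).

Reading off H_k = ker ∂_k / im ∂_{k+1}:

  H_2: rank ker ∂_2 − rank ∂_3 = (20 − 20) − 0 = 0, and there is no ∂_3, so H_2 = 0.

H_2 ≅ 0.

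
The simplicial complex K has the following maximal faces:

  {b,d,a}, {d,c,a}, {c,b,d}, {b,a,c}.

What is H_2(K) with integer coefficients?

Fix the vertex order a < b < c < d and write every simplex with vertices in increasing order. Then dim K = 2 and the simplices of K are:

  0-simplices (4): a, b, c, d
  1-simplices (6): ab, ac, ad, bc, bd, cd
  2-simplices (4): abc, abd, acd, bcd

Hence C_0 ≅ Z^4, C_1 ≅ Z^6, C_2 ≅ Z^4.

∂_1: C_1 → C_0 sends each edge [p,q] (with p < q) to q − p. For instance
  ∂cd = d − c.
This gives a 4×6 integer matrix of rank 3; reducing to Smith normal form yields diagonal entries (1,1,1).

The boundary map ∂_2: C_2 → C_1 sends each 2-simplex [p,q,r] to [q,r] − [p,r] + [p,q]. For instance
  ∂abd = bd − ad + ab,
  ∂abc = bc − ac + ab.
This gives a 6×4 integer matrix of rank 3; reducing to Smith normal form yields diagonal entries (1,1,1).

Reading off H_k = ker ∂_k / im ∂_{k+1}:

  H_2: rank ker ∂_2 − rank ∂_3 = (4 − 3) − 0 = 1, and there is no ∂_3, so H_2 ≅ Z.

H_2 ≅ Z.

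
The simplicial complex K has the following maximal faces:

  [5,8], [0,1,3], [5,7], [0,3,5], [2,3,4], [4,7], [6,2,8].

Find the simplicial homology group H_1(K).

H_1 ≅ Z^2.

Take the total order 0 < 1 < 2 < 3 < 4 < 5 < 6 < 7 < 8 on the vertex set. Then K (dimension 2) consists of the simplices:

  0-simplices (9): [0], [1], [2], [3], [4], [5], [6], [7], [8]
  1-simplices (14): [0,1], [0,3], [0,5], [1,3], [2,3], [2,4], [2,6], [2,8], [3,4], [3,5], [4,7], [5,7], [5,8], [6,8]
  2-simplices (4): [0,1,3], [0,3,5], [2,3,4], [2,6,8]

Hence C_0 ≅ Z^9, C_1 ≅ Z^14, C_2 ≅ Z^4.

Boundary ∂_1: C_1 → C_0 maps an edge to its endpoints' difference, ∂[p,q] = q − p. For instance
  ∂[3,4] = [4] − [3].
The resulting 9×14 matrix has rank 8, and its Smith normal form has invariant factors (1,1,1,1,1,1,1,1).

Boundary ∂_2: C_2 → C_1 sends each 2-simplex [p,q,r] to [q,r] − [p,r] + [p,q]. For instance
  ∂[0,3,5] = [3,5] − [0,5] + [0,3],
  ∂[2,6,8] = [6,8] − [2,8] + [2,6].
The resulting 14×4 matrix has rank 4, and its Smith normal form has invariant factors (1,1,1,1).

Reading off H_k = ker ∂_k / im ∂_{k+1}:

  H_1: rank ker ∂_1 − rank ∂_2 = (14 − 8) − 4 = 2, and the invariant factors of ∂_2 are all 1, so H_1 ≅ Z^2.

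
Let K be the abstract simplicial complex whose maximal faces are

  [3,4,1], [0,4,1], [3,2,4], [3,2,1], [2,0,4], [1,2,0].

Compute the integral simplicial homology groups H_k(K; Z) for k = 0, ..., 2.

H_0 = Z,  H_1 = 0,  H_2 = Z.

Fix the vertex order 0 < 1 < 2 < 3 < 4 and write every simplex with vertices in increasing order. Then dim K = 2 and the simplices of K are:

  0-simplices (5): [0], [1], [2], [3], [4]
  1-simplices (9): [0,1], [0,2], [0,4], [1,2], [1,3], [1,4], [2,3], [2,4], [3,4]
  2-simplices (6): [0,1,2], [0,1,4], [0,2,4], [1,2,3], [1,3,4], [2,3,4]

Hence C_0 ≅ Z^5, C_1 ≅ Z^9, C_2 ≅ Z^6.

Boundary ∂_1: C_1 → C_0 maps an edge to its endpoints' difference, ∂[p,q] = q − p.
As a 5×9 matrix over Z this has rank 4, with invariant factors (1,1,1,1).

Boundary ∂_2: C_2 → C_1 acts by ∂[p,q,r] = [q,r] − [p,r] + [p,q]. For instance
  ∂[1,3,4] = [3,4] − [1,4] + [1,3],
  ∂[0,1,4] = [1,4] − [0,4] + [0,1].
As a 9×6 matrix over Z this has rank 5, with invariant factors (1,1,1,1,1).

Reading off H_k = ker ∂_k / im ∂_{k+1}:

  H_0: rank C_0 − rank ∂_1 = 5 − 4 = 1, and the invariant factors of ∂_1 are all 1, so H_0 ≅ Z.
  H_1: rank ker ∂_1 − rank ∂_2 = (9 − 4) − 5 = 0, and the invariant factors of ∂_2 are all 1, so H_1 ≅ 0.
  H_2: rank ker ∂_2 − rank ∂_3 = (6 − 5) − 0 = 1, and there is no ∂_3, so H_2 ≅ Z.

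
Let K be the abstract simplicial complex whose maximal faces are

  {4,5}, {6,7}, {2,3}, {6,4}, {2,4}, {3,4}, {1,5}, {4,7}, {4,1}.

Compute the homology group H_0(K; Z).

Take the total order 1 < 2 < 3 < 4 < 5 < 6 < 7 on the vertex set. Then K (dimension 1) consists of the simplices:

  0-simplices (7): [1], [2], [3], [4], [5], [6], [7]
  1-simplices (9): [1,4], [1,5], [2,3], [2,4], [3,4], [4,5], [4,6], [4,7], [6,7]

Hence C_0 ≅ Z^7, C_1 ≅ Z^9.

Boundary ∂_1: C_1 → C_0 maps an edge to its endpoints' difference, ∂[p,q] = q − p. For instance
  ∂[4,5] = [5] − [4].
The resulting 7×9 matrix has rank 6, and its Smith normal form has invariant factors (1,1,1,1,1,1).

Computing H_k = (kernel of ∂_k) / (image of ∂_{k+1}):

  H_0: rank C_0 − rank ∂_1 = 7 − 6 = 1, and the invariant factors of ∂_1 are all 1, so H_0 = Z.

H_0 = Z.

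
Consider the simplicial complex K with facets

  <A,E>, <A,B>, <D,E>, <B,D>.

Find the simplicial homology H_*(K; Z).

H_0 ≅ Z,  H_1 ≅ Z.

Order the vertices as A < B < D < E. Listing each simplex with vertices in this order, K has dimension 1 with simplices:

  0-simplices (4): A, B, D, E
  1-simplices (4): AB, AE, BD, DE

Hence C_0 ≅ Z^4, C_1 ≅ Z^4.

The boundary map ∂_1: C_1 → C_0 maps an edge to its endpoints' difference, ∂[p,q] = q − p.
As a 4×4 matrix over Z this has rank 3, with invariant factors (1,1,1).

Reading off H_k = ker ∂_k / im ∂_{k+1}:

  H_0: rank C_0 − rank ∂_1 = 4 − 3 = 1, and the invariant factors of ∂_1 are all 1, so H_0 ≅ Z.
  H_1: rank ker ∂_1 − rank ∂_2 = (4 − 3) − 0 = 1, and there is no ∂_2, so H_1 ≅ Z.

As a check, the Euler characteristic is 4 − 4 = 0, which agrees with 1 − 1 = 0.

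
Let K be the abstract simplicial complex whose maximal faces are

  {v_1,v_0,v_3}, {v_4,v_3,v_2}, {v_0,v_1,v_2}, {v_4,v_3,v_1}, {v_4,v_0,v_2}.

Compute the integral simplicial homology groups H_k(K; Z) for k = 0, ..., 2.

K has 5 vertices, 10 edges, 5 triangles.
rank ∂_0 = 0, rank ∂_1 = 4 ⇒ b_0 = 5 − 0 − 4 = 1; all invariant factors of ∂_1 are 1 so no torsion. So H_0 = Z.
rank ∂_1 = 4, rank ∂_2 = 5 ⇒ b_1 = 10 − 4 − 5 = 1; all invariant factors of ∂_2 are 1 so no torsion. So H_1 = Z.
rank ∂_2 = 5, rank ∂_3 = 0 ⇒ b_2 = 5 − 5 − 0 = 0. So H_2 = 0.

H_0 ≅ Z,  H_1 ≅ Z,  H_2 = 0.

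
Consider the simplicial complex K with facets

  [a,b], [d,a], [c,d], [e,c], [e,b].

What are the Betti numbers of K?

b_0 = 1, b_1 = 1.

We work with the vertex ordering a < b < c < d < e. The simplices of K, each written with vertices in increasing order, are:

  0-simplices (5): a, b, c, d, e
  1-simplices (5): ab, ad, be, cd, ce

so the chain groups are C_0 ≅ Z^5, C_1 ≅ Z^5.

∂_1: C_1 → C_0 maps an edge to its endpoints' difference, ∂[p,q] = q − p.
The 5×5 boundary matrix has rank 4 and Smith normal form diag(1,1,1,1).

From H_k ≅ ker(∂_k) / im(∂_{k+1}) we obtain:

  H_0: rank C_0 − rank ∂_1 = 5 − 4 = 1, and the invariant factors of ∂_1 are all 1, so H_0 ≅ Z.
  H_1: rank ker ∂_1 − rank ∂_2 = (5 − 4) − 0 = 1, and there is no ∂_2, so H_1 ≅ Z.

Hence the Betti numbers are b_0 = 1, b_1 = 1.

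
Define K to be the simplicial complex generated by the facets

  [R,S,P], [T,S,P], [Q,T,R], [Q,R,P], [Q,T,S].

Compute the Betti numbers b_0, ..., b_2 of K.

We work with the vertex ordering P < Q < R < S < T. The simplices of K, each written with vertices in increasing order, are:

  0-simplices (5): P, Q, R, S, T
  1-simplices (10): PQ, PR, PS, PT, QR, QS, QT, RS, RT, ST
  2-simplices (5): PQR, PRS, PST, QRT, QST

so the chain groups are C_0 ≅ Z^5, C_1 ≅ Z^10, C_2 ≅ Z^5.

The boundary map ∂_1: C_1 → C_0 sends each edge [p,q] (with p < q) to q − p. For instance
  ∂PT = T − P.
The 5×10 boundary matrix has rank 4 and Smith normal form diag(1,1,1,1).

Boundary ∂_2: C_2 → C_1 sends each 2-simplex [p,q,r] to [q,r] − [p,r] + [p,q]. For instance
  ∂PST = ST − PT + PS,
  ∂PRS = RS − PS + PR.
The resulting 10×5 matrix has rank 5, and its Smith normal form has invariant factors (1,1,1,1,1).

Computing H_k = (kernel of ∂_k) / (image of ∂_{k+1}):

  H_0: rank C_0 − rank ∂_1 = 5 − 4 = 1, and the invariant factors of ∂_1 are all 1, so H_0 = Z.
  H_1: rank ker ∂_1 − rank ∂_2 = (10 − 4) − 5 = 1, and the invariant factors of ∂_2 are all 1, so H_1 = Z.
  H_2: rank ker ∂_2 − rank ∂_3 = (5 − 5) − 0 = 0, and there is no ∂_3, so H_2 = 0.

(K is a triangulation of the Möbius band.)

Hence the Betti numbers are b_0 = 1, b_1 = 1, b_2 = 0.

b_0 = 1, b_1 = 1, b_2 = 0.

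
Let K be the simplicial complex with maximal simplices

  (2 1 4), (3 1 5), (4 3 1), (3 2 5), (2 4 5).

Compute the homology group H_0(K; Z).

Order the vertices as 1 < 2 < 3 < 4 < 5. Listing each simplex with vertices in this order, K has dimension 2 with simplices:

  0-simplices (5): [1], [2], [3], [4], [5]
  1-simplices (10): [1,2], [1,3], [1,4], [1,5], [2,3], [2,4], [2,5], [3,4], [3,5], [4,5]
  2-simplices (5): [1,2,4], [1,3,4], [1,3,5], [2,3,5], [2,4,5]

Hence C_0 ≅ Z^5, C_1 ≅ Z^10, C_2 ≅ Z^5.

∂_1: C_1 → C_0 maps an edge to its endpoints' difference, ∂[p,q] = q − p. For instance
  ∂[1,3] = [3] − [1].
The 5×10 boundary matrix has rank 4 and Smith normal form diag(1,1,1,1).

∂_2: C_2 → C_1 sends each 2-simplex [p,q,r] to [q,r] − [p,r] + [p,q]. For instance
  ∂[2,3,5] = [3,5] − [2,5] + [2,3],
  ∂[1,2,4] = [2,4] − [1,4] + [1,2].
The resulting 10×5 matrix has rank 5, and its Smith normal form has invariant factors (1,1,1,1,1).

Reading off H_k = ker ∂_k / im ∂_{k+1}:

  H_0: rank C_0 − rank ∂_1 = 5 − 4 = 1, and the invariant factors of ∂_1 are all 1, so H_0 = Z.

H_0 ≅ Z.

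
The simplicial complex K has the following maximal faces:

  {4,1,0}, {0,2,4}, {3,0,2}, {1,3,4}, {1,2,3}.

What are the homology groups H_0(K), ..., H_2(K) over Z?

Fix the vertex order 0 < 1 < 2 < 3 < 4 and write every simplex with vertices in increasing order. Then dim K = 2 and the simplices of K are:

  0-simplices (5): [0], [1], [2], [3], [4]
  1-simplices (10): [0,1], [0,2], [0,3], [0,4], [1,2], [1,3], [1,4], [2,3], [2,4], [3,4]
  2-simplices (5): [0,1,4], [0,2,3], [0,2,4], [1,2,3], [1,3,4]

Hence C_0 ≅ Z^5, C_1 ≅ Z^10, C_2 ≅ Z^5.

Boundary ∂_1: C_1 → C_0 is given by ∂[p,q] = [q] − [p].
As a 5×10 matrix over Z this has rank 4, with invariant factors (1,1,1,1).

The boundary map ∂_2: C_2 → C_1 acts by ∂[p,q,r] = [q,r] − [p,r] + [p,q]. For instance
  ∂[0,2,4] = [2,4] − [0,4] + [0,2],
  ∂[1,2,3] = [2,3] − [1,3] + [1,2].
As a 10×5 matrix over Z this has rank 5, with invariant factors (1,1,1,1,1).

From H_k ≅ ker(∂_k) / im(∂_{k+1}) we obtain:

  H_0: rank C_0 − rank ∂_1 = 5 − 4 = 1, and the invariant factors of ∂_1 are all 1, so H_0 = Z.
  H_1: rank ker ∂_1 − rank ∂_2 = (10 − 4) − 5 = 1, and the invariant factors of ∂_2 are all 1, so H_1 = Z.
  H_2: rank ker ∂_2 − rank ∂_3 = (5 − 5) − 0 = 0, and there is no ∂_3, so H_2 = 0.

(K is a triangulation of the Möbius band.)

H_0 = Z,  H_1 = Z,  H_2 = 0.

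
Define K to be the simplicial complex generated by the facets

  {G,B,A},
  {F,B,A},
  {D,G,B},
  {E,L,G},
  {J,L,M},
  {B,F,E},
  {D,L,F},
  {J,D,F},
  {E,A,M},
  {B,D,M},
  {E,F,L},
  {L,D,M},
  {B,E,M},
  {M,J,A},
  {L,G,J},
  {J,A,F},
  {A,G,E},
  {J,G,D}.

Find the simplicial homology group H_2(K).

H_2 ≅ 0.

Fix the vertex order A < B < D < E < F < G < J < L < M and write every simplex with vertices in increasing order. Then dim K = 2 and the simplices of K are:

  0-simplices (9): A, B, D, E, F, G, J, L, M
  1-simplices (27): AB, AE, AF, AG, AJ, AM, BD, BE, BF, BG, BM, DF, DG, DJ, DL, DM, EF, EG, EL, EM, FJ, FL, GJ, GL, JL, JM, LM
  2-simplices (18): ABF, ABG, AEG, AEM, AFJ, AJM, BDG, BDM, BEF, BEM, DFJ, DFL, DGJ, DLM, EFL, EGL, GJL, JLM

Hence C_0 ≅ Z^9, C_1 ≅ Z^27, C_2 ≅ Z^18.

The boundary map ∂_1: C_1 → C_0 sends each edge [p,q] (with p < q) to q − p. For instance
  ∂DM = M − D.
As a 9×27 matrix over Z this has rank 8, with invariant factors (1,1,1,1,1,1,1,1).

Boundary ∂_2: C_2 → C_1 acts by ∂[p,q,r] = [q,r] − [p,r] + [p,q]. For instance
  ∂BEF = EF − BF + BE,
  ∂DGJ = GJ − DJ + DG.
This gives a 27×18 integer matrix of rank 18; reducing to Smith normal form yields diagonal entries (1,1,1,1,1,1,1,1,1,1,1,1,1,1,1,1,1,2).

Reading off H_k = ker ∂_k / im ∂_{k+1}:

  H_2: rank ker ∂_2 − rank ∂_3 = (18 − 18) − 0 = 0, and there is no ∂_3, so H_2 ≅ 0.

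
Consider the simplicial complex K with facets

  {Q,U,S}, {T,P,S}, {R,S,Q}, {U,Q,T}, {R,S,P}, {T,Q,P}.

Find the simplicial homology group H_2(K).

H_2 = 0.

K has 6 vertices, 12 edges, 6 triangles.
rank ∂_2 = 6, rank ∂_3 = 0 ⇒ b_2 = 6 − 6 − 0 = 0. So H_2 = 0.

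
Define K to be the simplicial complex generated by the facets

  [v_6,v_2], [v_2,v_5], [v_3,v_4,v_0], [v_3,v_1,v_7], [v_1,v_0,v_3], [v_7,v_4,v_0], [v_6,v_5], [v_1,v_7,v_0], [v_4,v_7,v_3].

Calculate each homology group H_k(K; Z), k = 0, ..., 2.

H_0 = Z^2,  H_1 = Z,  H_2 = Z.

Fix the vertex order v_0 < v_1 < v_2 < v_3 < v_4 < v_5 < v_6 < v_7 and write every simplex with vertices in increasing order. Then dim K = 2 and the simplices of K are:

  0-simplices (8): [v_0], [v_1], [v_2], [v_3], [v_4], [v_5], [v_6], [v_7]
  1-simplices (12): [v_0,v_1], [v_0,v_3], [v_0,v_4], [v_0,v_7], [v_1,v_3], [v_1,v_7], [v_2,v_5], [v_2,v_6], [v_3,v_4], [v_3,v_7], [v_4,v_7], [v_5,v_6]
  2-simplices (6): [v_0,v_1,v_3], [v_0,v_1,v_7], [v_0,v_3,v_4], [v_0,v_4,v_7], [v_1,v_3,v_7], [v_3,v_4,v_7]

Hence C_0 ≅ Z^8, C_1 ≅ Z^12, C_2 ≅ Z^6.

∂_1: C_1 → C_0 sends each edge [p,q] (with p < q) to q − p.
As a 8×12 matrix over Z this has rank 6, with invariant factors (1,1,1,1,1,1).

∂_2: C_2 → C_1 acts by ∂[p,q,r] = [q,r] − [p,r] + [p,q]. For instance
  ∂[v_0,v_1,v_7] = [v_1,v_7] − [v_0,v_7] + [v_0,v_1],
  ∂[v_3,v_4,v_7] = [v_4,v_7] − [v_3,v_7] + [v_3,v_4].
The resulting 12×6 matrix has rank 5, and its Smith normal form has invariant factors (1,1,1,1,1).

Reading off H_k = ker ∂_k / im ∂_{k+1}:

  H_0: rank C_0 − rank ∂_1 = 8 − 6 = 2, and the invariant factors of ∂_1 are all 1, so H_0 ≅ Z^2.
  H_1: rank ker ∂_1 − rank ∂_2 = (12 − 6) − 5 = 1, and the invariant factors of ∂_2 are all 1, so H_1 ≅ Z.
  H_2: rank ker ∂_2 − rank ∂_3 = (6 − 5) − 0 = 1, and there is no ∂_3, so H_2 ≅ Z.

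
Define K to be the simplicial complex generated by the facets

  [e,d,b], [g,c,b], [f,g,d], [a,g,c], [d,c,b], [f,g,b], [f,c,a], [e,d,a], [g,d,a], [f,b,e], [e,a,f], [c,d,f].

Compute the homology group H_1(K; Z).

Take the total order a < b < c < d < e < f < g on the vertex set. Then K (dimension 2) consists of the simplices:

  0-simplices (7): a, b, c, d, e, f, g
  1-simplices (18): ac, ad, ae, af, ag, bc, bd, be, bf, bg, cd, cf, cg, de, df, dg, ef, fg
  2-simplices (12): acf, acg, ade, adg, aef, bcd, bcg, bde, bef, bfg, cdf, dfg

giving chain groups C_0 ≅ Z^7, C_1 ≅ Z^18, C_2 ≅ Z^12.

∂_1: C_1 → C_0 sends each edge [p,q] (with p < q) to q − p.
The 7×18 boundary matrix has rank 6 and Smith normal form diag(1,1,1,1,1,1).

Boundary ∂_2: C_2 → C_1 sends each 2-simplex [p,q,r] to [q,r] − [p,r] + [p,q]. For instance
  ∂cdf = df − cf + cd,
  ∂ade = de − ae + ad.
The 18×12 boundary matrix has rank 12 and Smith normal form diag(1,1,1,1,1,1,1,1,1,1,1,2).

From H_k ≅ ker(∂_k) / im(∂_{k+1}) we obtain:

  H_1: rank ker ∂_1 − rank ∂_2 = (18 − 6) − 12 = 0, and ∂_2 has invariant factor 2 > 1, so H_1 ≅ Z/2.

(K is a triangulation of the real projective plane RP^2.)

H_1 ≅ Z/2.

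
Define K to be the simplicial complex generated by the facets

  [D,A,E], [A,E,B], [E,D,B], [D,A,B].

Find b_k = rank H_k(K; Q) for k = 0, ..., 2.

b_0 = 1, b_1 = 0, b_2 = 1.

K has 4 vertices, 6 edges, 4 triangles.
rank ∂_0 = 0, rank ∂_1 = 3 ⇒ b_0 = 4 − 0 − 3 = 1; all invariant factors of ∂_1 are 1 so no torsion. So H_0 = Z.
rank ∂_1 = 3, rank ∂_2 = 3 ⇒ b_1 = 6 − 3 − 3 = 0; all invariant factors of ∂_2 are 1 so no torsion. So H_1 = 0.
rank ∂_2 = 3, rank ∂_3 = 0 ⇒ b_2 = 4 − 3 − 0 = 1. So H_2 = Z.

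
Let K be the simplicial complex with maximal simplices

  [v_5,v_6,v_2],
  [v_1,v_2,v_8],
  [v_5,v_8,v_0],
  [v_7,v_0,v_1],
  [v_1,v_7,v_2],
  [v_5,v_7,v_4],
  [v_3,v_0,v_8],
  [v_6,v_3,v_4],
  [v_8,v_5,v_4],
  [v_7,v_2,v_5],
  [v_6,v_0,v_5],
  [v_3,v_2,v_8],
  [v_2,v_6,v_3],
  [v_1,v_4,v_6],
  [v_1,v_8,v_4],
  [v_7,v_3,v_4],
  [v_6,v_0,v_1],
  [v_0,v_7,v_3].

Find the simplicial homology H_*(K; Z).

Take the total order v_0 < v_1 < v_2 < v_3 < v_4 < v_5 < v_6 < v_7 < v_8 on the vertex set. Then K (dimension 2) consists of the simplices:

  0-simplices (9): [v_0], [v_1], [v_2], [v_3], [v_4], [v_5], [v_6], [v_7], [v_8]
  1-simplices (27): (27 of them)
  2-simplices (18): (18 of them)

so the chain groups are C_0 ≅ Z^9, C_1 ≅ Z^27, C_2 ≅ Z^18.

The boundary map ∂_1: C_1 → C_0 is given by ∂[p,q] = [q] − [p]. For instance
  ∂[v_1,v_6] = [v_6] − [v_1].
The resulting 9×27 matrix has rank 8, and its Smith normal form has invariant factors (1,1,1,1,1,1,1,1).

Boundary ∂_2: C_2 → C_1 sends each 2-simplex [p,q,r] to [q,r] − [p,r] + [p,q]. For instance
  ∂[v_0,v_1,v_6] = [v_1,v_6] − [v_0,v_6] + [v_0,v_1],
  ∂[v_1,v_2,v_8] = [v_2,v_8] − [v_1,v_8] + [v_1,v_2].
This gives a 27×18 integer matrix of rank 17; reducing to Smith normal form yields diagonal entries (1,1,1,1,1,1,1,1,1,1,1,1,1,1,1,1,1).

Now H_k = ker ∂_k / im ∂_{k+1}, so:

  H_0: rank C_0 − rank ∂_1 = 9 − 8 = 1, and the invariant factors of ∂_1 are all 1, so H_0 = Z.
  H_1: rank ker ∂_1 − rank ∂_2 = (27 − 8) − 17 = 2, and the invariant factors of ∂_2 are all 1, so H_1 = Z^2.
  H_2: rank ker ∂_2 − rank ∂_3 = (18 − 17) − 0 = 1, and there is no ∂_3, so H_2 = Z.

As a check, the Euler characteristic is 9 − 27 + 18 = 0, which agrees with 1 − 2 + 1 = 0.

H_0 ≅ Z,  H_1 ≅ Z^2,  H_2 ≅ Z.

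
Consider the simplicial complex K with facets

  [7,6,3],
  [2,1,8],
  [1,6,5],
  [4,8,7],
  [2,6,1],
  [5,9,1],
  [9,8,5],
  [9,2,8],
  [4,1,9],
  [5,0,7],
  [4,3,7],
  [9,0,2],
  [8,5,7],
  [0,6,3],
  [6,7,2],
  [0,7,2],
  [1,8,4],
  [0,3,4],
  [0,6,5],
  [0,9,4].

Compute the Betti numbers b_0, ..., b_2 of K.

b_0 = 1, b_1 = 1, b_2 = 0.

Take the total order 0 < 1 < 2 < 3 < 4 < 5 < 6 < 7 < 8 < 9 on the vertex set. Then K (dimension 2) consists of the simplices:

  0-simplices (10): [0], [1], [2], [3], [4], [5], [6], [7], [8], [9]
  1-simplices (30): (30 of them)
  2-simplices (20): (20 of them)

giving chain groups C_0 ≅ Z^10, C_1 ≅ Z^30, C_2 ≅ Z^20.

The boundary map ∂_1: C_1 → C_0 is given by ∂[p,q] = [q] − [p]. For instance
  ∂[3,6] = [6] − [3].
This gives a 10×30 integer matrix of rank 9; reducing to Smith normal form yields diagonal entries (1,1,1,1,1,1,1,1,1).

∂_2: C_2 → C_1 maps a triangle to the signed sum of its edges. For instance
  ∂[0,3,6] = [3,6] − [0,6] + [0,3],
  ∂[3,6,7] = [6,7] − [3,7] + [3,6].
This gives a 30×20 integer matrix of rank 20; reducing to Smith normal form yields diagonal entries (1,1,1,1,1,1,1,1,1,1,1,1,1,1,1,1,1,1,1,2).

Now H_k = ker ∂_k / im ∂_{k+1}, so:

  H_0: rank C_0 − rank ∂_1 = 10 − 9 = 1, and the invariant factors of ∂_1 are all 1, so H_0 ≅ Z.
  H_1: rank ker ∂_1 − rank ∂_2 = (30 − 9) − 20 = 1, and ∂_2 has invariant factor 2 > 1, so H_1 ≅ Z × Z/2.
  H_2: rank ker ∂_2 − rank ∂_3 = (20 − 20) − 0 = 0, and there is no ∂_3, so H_2 ≅ 0.

As a check, the Euler characteristic is 10 − 30 + 20 = 0, which agrees with 1 − 1 + 0 = 0.

Hence the Betti numbers are b_0 = 1, b_1 = 1, b_2 = 0.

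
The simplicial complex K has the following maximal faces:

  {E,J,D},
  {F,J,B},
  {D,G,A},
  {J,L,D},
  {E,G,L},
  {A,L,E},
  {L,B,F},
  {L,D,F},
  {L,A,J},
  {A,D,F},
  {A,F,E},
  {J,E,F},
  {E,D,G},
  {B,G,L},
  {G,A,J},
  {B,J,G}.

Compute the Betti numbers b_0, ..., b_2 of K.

b_0 = 1, b_1 = 2, b_2 = 1.

Order the vertices as A < B < D < E < F < G < J < L. Listing each simplex with vertices in this order, K has dimension 2 with simplices:

  0-simplices (8): A, B, D, E, F, G, J, L
  1-simplices (24): AD, AE, AF, AG, AJ, AL, BF, BG, BJ, BL, DE, DF, DG, DJ, DL, EF, EG, EJ, EL, FJ, FL, GJ, GL, JL
  2-simplices (16): ADF, ADG, AEF, AEL, AGJ, AJL, BFJ, BFL, BGJ, BGL, DEG, DEJ, DFL, DJL, EFJ, EGL

so the chain groups are C_0 ≅ Z^8, C_1 ≅ Z^24, C_2 ≅ Z^16.

Boundary ∂_1: C_1 → C_0 sends each edge [p,q] (with p < q) to q − p.
The 8×24 boundary matrix has rank 7 and Smith normal form diag(1,1,1,1,1,1,1).

Boundary ∂_2: C_2 → C_1 sends each 2-simplex [p,q,r] to [q,r] − [p,r] + [p,q]. For instance
  ∂ADG = DG − AG + AD,
  ∂DJL = JL − DL + DJ.
As a 24×16 matrix over Z this has rank 15, with invariant factors (1,1,1,1,1,1,1,1,1,1,1,1,1,1,1).

From H_k ≅ ker(∂_k) / im(∂_{k+1}) we obtain:

  H_0: rank C_0 − rank ∂_1 = 8 − 7 = 1, and the invariant factors of ∂_1 are all 1, so H_0 = Z.
  H_1: rank ker ∂_1 − rank ∂_2 = (24 − 7) − 15 = 2, and the invariant factors of ∂_2 are all 1, so H_1 = Z^2.
  H_2: rank ker ∂_2 − rank ∂_3 = (16 − 15) − 0 = 1, and there is no ∂_3, so H_2 = Z.

As a check, the Euler characteristic is 8 − 24 + 16 = 0, which agrees with 1 − 2 + 1 = 0.
(K is a triangulation of the torus T^2.)

Hence the Betti numbers are b_0 = 1, b_1 = 2, b_2 = 1.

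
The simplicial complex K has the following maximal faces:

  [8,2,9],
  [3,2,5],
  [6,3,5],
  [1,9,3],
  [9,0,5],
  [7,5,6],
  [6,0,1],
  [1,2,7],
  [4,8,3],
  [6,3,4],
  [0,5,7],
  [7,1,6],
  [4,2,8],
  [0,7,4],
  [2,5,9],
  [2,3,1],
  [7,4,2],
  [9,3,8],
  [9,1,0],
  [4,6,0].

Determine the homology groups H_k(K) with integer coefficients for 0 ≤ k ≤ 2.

H_0 = Z,  H_1 = Z × Z/2,  H_2 = 0.

Fix the vertex order 0 < 1 < 2 < 3 < 4 < 5 < 6 < 7 < 8 < 9 and write every simplex with vertices in increasing order. Then dim K = 2 and the simplices of K are:

  0-simplices (10): [0], [1], [2], [3], [4], [5], [6], [7], [8], [9]
  1-simplices (30): (30 of them)
  2-simplices (20): (20 of them)

Hence C_0 ≅ Z^10, C_1 ≅ Z^30, C_2 ≅ Z^20.

Boundary ∂_1: C_1 → C_0 is given by ∂[p,q] = [q] − [p]. For instance
  ∂[3,8] = [8] − [3].
The 10×30 boundary matrix has rank 9 and Smith normal form diag(1,1,1,1,1,1,1,1,1).

∂_2: C_2 → C_1 acts by ∂[p,q,r] = [q,r] − [p,r] + [p,q]. For instance
  ∂[5,6,7] = [6,7] − [5,7] + [5,6],
  ∂[2,3,5] = [3,5] − [2,5] + [2,3].
This gives a 30×20 integer matrix of rank 20; reducing to Smith normal form yields diagonal entries (1,1,1,1,1,1,1,1,1,1,1,1,1,1,1,1,1,1,1,2).

From H_k ≅ ker(∂_k) / im(∂_{k+1}) we obtain:

  H_0: rank C_0 − rank ∂_1 = 10 − 9 = 1, and the invariant factors of ∂_1 are all 1, so H_0 = Z.
  H_1: rank ker ∂_1 − rank ∂_2 = (30 − 9) − 20 = 1, and ∂_2 has invariant factor 2 > 1, so H_1 = Z × Z/2.
  H_2: rank ker ∂_2 − rank ∂_3 = (20 − 20) − 0 = 0, and there is no ∂_3, so H_2 = 0.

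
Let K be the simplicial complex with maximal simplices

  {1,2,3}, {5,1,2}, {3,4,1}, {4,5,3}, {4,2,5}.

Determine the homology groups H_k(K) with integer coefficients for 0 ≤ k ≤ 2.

H_0 ≅ Z,  H_1 ≅ Z,  H_2 = 0.

Order the vertices as 1 < 2 < 3 < 4 < 5. Listing each simplex with vertices in this order, K has dimension 2 with simplices:

  0-simplices (5): [1], [2], [3], [4], [5]
  1-simplices (10): [1,2], [1,3], [1,4], [1,5], [2,3], [2,4], [2,5], [3,4], [3,5], [4,5]
  2-simplices (5): [1,2,3], [1,2,5], [1,3,4], [2,4,5], [3,4,5]

giving chain groups C_0 ≅ Z^5, C_1 ≅ Z^10, C_2 ≅ Z^5.

Boundary ∂_1: C_1 → C_0 sends each edge [p,q] (with p < q) to q − p.
This gives a 5×10 integer matrix of rank 4; reducing to Smith normal form yields diagonal entries (1,1,1,1).

The boundary map ∂_2: C_2 → C_1 sends each 2-simplex [p,q,r] to [q,r] − [p,r] + [p,q]. For instance
  ∂[1,2,3] = [2,3] − [1,3] + [1,2],
  ∂[3,4,5] = [4,5] − [3,5] + [3,4].
As a 10×5 matrix over Z this has rank 5, with invariant factors (1,1,1,1,1).

Computing H_k = (kernel of ∂_k) / (image of ∂_{k+1}):

  H_0: rank C_0 − rank ∂_1 = 5 − 4 = 1, and the invariant factors of ∂_1 are all 1, so H_0 ≅ Z.
  H_1: rank ker ∂_1 − rank ∂_2 = (10 − 4) − 5 = 1, and the invariant factors of ∂_2 are all 1, so H_1 ≅ Z.
  H_2: rank ker ∂_2 − rank ∂_3 = (5 − 5) − 0 = 0, and there is no ∂_3, so H_2 ≅ 0.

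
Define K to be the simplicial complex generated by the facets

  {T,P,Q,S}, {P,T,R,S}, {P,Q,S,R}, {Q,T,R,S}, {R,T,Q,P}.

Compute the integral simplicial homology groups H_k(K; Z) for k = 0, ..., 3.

H_0 = Z,  H_1 = 0,  H_2 = 0,  H_3 = Z.

K has 5 vertices, 10 edges, 10 triangles, 5 3-simplices.
rank ∂_0 = 0, rank ∂_1 = 4 ⇒ b_0 = 5 − 0 − 4 = 1; all invariant factors of ∂_1 are 1 so no torsion. So H_0 = Z.
rank ∂_1 = 4, rank ∂_2 = 6 ⇒ b_1 = 10 − 4 − 6 = 0; all invariant factors of ∂_2 are 1 so no torsion. So H_1 = 0.
rank ∂_2 = 6, rank ∂_3 = 4 ⇒ b_2 = 10 − 6 − 4 = 0; all invariant factors of ∂_3 are 1 so no torsion. So H_2 = 0.
rank ∂_3 = 4, rank ∂_4 = 0 ⇒ b_3 = 5 − 4 − 0 = 1. So H_3 = Z.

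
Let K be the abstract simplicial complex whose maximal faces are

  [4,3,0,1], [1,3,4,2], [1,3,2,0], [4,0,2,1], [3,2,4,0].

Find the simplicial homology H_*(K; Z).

H_0 = Z,  H_1 = 0,  H_2 = 0,  H_3 = Z.

K has 5 vertices, 10 edges, 10 triangles, 5 3-simplices.
rank ∂_0 = 0, rank ∂_1 = 4 ⇒ b_0 = 5 − 0 − 4 = 1; all invariant factors of ∂_1 are 1 so no torsion. So H_0 ≅ Z.
rank ∂_1 = 4, rank ∂_2 = 6 ⇒ b_1 = 10 − 4 − 6 = 0; all invariant factors of ∂_2 are 1 so no torsion. So H_1 ≅ 0.
rank ∂_2 = 6, rank ∂_3 = 4 ⇒ b_2 = 10 − 6 − 4 = 0; all invariant factors of ∂_3 are 1 so no torsion. So H_2 ≅ 0.
rank ∂_3 = 4, rank ∂_4 = 0 ⇒ b_3 = 5 − 4 − 0 = 1. So H_3 ≅ Z.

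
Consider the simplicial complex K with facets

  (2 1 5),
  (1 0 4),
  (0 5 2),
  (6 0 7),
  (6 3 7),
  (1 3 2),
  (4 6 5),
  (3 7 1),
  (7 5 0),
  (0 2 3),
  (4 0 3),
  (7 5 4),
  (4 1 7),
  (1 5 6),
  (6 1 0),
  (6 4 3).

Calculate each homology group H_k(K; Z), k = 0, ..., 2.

H_0 ≅ Z,  H_1 ≅ Z^2,  H_2 ≅ Z.

Order the vertices as 0 < 1 < 2 < 3 < 4 < 5 < 6 < 7. Listing each simplex with vertices in this order, K has dimension 2 with simplices:

  0-simplices (8): [0], [1], [2], [3], [4], [5], [6], [7]
  1-simplices (24): (24 of them)
  2-simplices (16): [0,1,4], [0,1,6], [0,2,3], [0,2,5], [0,3,4], [0,5,7], [0,6,7], [1,2,3], [1,2,5], [1,3,7], [1,4,7], [1,5,6], [3,4,6], [3,6,7], [4,5,6], [4,5,7]

so the chain groups are C_0 ≅ Z^8, C_1 ≅ Z^24, C_2 ≅ Z^16.

The boundary map ∂_1: C_1 → C_0 sends each edge [p,q] (with p < q) to q − p.
The resulting 8×24 matrix has rank 7, and its Smith normal form has invariant factors (1,1,1,1,1,1,1).

The boundary map ∂_2: C_2 → C_1 maps a triangle to the signed sum of its edges. For instance
  ∂[0,5,7] = [5,7] − [0,7] + [0,5],
  ∂[0,6,7] = [6,7] − [0,7] + [0,6].
This gives a 24×16 integer matrix of rank 15; reducing to Smith normal form yields diagonal entries (1,1,1,1,1,1,1,1,1,1,1,1,1,1,1).

Reading off H_k = ker ∂_k / im ∂_{k+1}:

  H_0: rank C_0 − rank ∂_1 = 8 − 7 = 1, and the invariant factors of ∂_1 are all 1, so H_0 = Z.
  H_1: rank ker ∂_1 − rank ∂_2 = (24 − 7) − 15 = 2, and the invariant factors of ∂_2 are all 1, so H_1 = Z^2.
  H_2: rank ker ∂_2 − rank ∂_3 = (16 − 15) − 0 = 1, and there is no ∂_3, so H_2 = Z.

As a check, the Euler characteristic is 8 − 24 + 16 = 0, which agrees with 1 − 2 + 1 = 0.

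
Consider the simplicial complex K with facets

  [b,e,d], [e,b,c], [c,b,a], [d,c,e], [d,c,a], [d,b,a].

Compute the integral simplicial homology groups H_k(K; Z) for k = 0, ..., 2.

K has 5 vertices, 9 edges, 6 triangles.
rank ∂_0 = 0, rank ∂_1 = 4 ⇒ b_0 = 5 − 0 − 4 = 1; all invariant factors of ∂_1 are 1 so no torsion. So H_0 ≅ Z.
rank ∂_1 = 4, rank ∂_2 = 5 ⇒ b_1 = 9 − 4 − 5 = 0; all invariant factors of ∂_2 are 1 so no torsion. So H_1 ≅ 0.
rank ∂_2 = 5, rank ∂_3 = 0 ⇒ b_2 = 6 − 5 − 0 = 1. So H_2 ≅ Z.

H_0 ≅ Z,  H_1 = 0,  H_2 ≅ Z.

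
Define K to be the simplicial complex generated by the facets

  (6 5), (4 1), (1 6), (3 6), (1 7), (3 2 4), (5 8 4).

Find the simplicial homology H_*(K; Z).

H_0 = Z,  H_1 = Z^2,  H_2 = 0.

Fix the vertex order 1 < 2 < 3 < 4 < 5 < 6 < 7 < 8 and write every simplex with vertices in increasing order. Then dim K = 2 and the simplices of K are:

  0-simplices (8): [1], [2], [3], [4], [5], [6], [7], [8]
  1-simplices (11): [1,4], [1,6], [1,7], [2,3], [2,4], [3,4], [3,6], [4,5], [4,8], [5,6], [5,8]
  2-simplices (2): [2,3,4], [4,5,8]

so the chain groups are C_0 ≅ Z^8, C_1 ≅ Z^11, C_2 ≅ Z^2.

The boundary map ∂_1: C_1 → C_0 is given by ∂[p,q] = [q] − [p]. For instance
  ∂[1,6] = [6] − [1].
The resulting 8×11 matrix has rank 7, and its Smith normal form has invariant factors (1,1,1,1,1,1,1).

∂_2: C_2 → C_1 sends each 2-simplex [p,q,r] to [q,r] − [p,r] + [p,q]. For instance
  ∂[4,5,8] = [5,8] − [4,8] + [4,5],
  ∂[2,3,4] = [3,4] − [2,4] + [2,3].
The 11×2 boundary matrix has rank 2 and Smith normal form diag(1,1).

Reading off H_k = ker ∂_k / im ∂_{k+1}:

  H_0: rank C_0 − rank ∂_1 = 8 − 7 = 1, and the invariant factors of ∂_1 are all 1, so H_0 = Z.
  H_1: rank ker ∂_1 − rank ∂_2 = (11 − 7) − 2 = 2, and the invariant factors of ∂_2 are all 1, so H_1 = Z^2.
  H_2: rank ker ∂_2 − rank ∂_3 = (2 − 2) − 0 = 0, and there is no ∂_3, so H_2 = 0.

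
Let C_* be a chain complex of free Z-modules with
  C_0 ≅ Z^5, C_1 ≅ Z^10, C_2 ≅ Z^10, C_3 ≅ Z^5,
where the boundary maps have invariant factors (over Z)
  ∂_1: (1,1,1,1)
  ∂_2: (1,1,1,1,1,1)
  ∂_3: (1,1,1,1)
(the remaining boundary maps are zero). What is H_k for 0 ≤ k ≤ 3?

H_0 = Z,  H_1 = 0,  H_2 = 0,  H_3 = Z.

H_0: b_0 = 5 − 0 − 4 = 1; torsion from ∂_1 factors > 1: none. So H_0 = Z.
H_1: b_1 = 10 − 4 − 6 = 0; torsion from ∂_2 factors > 1: none. So H_1 = 0.
H_2: b_2 = 10 − 6 − 4 = 0; torsion from ∂_3 factors > 1: none. So H_2 = 0.
H_3: b_3 = 5 − 4 − 0 = 1; torsion from ∂_4 factors > 1: none. So H_3 = Z.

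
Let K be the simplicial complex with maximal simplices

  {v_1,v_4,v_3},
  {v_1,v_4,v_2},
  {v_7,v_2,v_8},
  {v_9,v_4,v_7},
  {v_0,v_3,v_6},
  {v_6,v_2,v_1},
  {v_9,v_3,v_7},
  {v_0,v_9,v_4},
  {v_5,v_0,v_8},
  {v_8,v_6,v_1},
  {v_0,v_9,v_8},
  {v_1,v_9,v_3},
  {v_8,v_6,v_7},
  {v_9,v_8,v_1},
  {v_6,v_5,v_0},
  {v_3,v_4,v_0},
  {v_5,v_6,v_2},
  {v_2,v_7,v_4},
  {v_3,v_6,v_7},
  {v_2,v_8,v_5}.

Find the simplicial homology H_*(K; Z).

H_0 ≅ Z,  H_1 ≅ Z ⊕ Z/2,  H_2 = 0.

Take the total order v_0 < v_1 < v_2 < v_3 < v_4 < v_5 < v_6 < v_7 < v_8 < v_9 on the vertex set. Then K (dimension 2) consists of the simplices:

  0-simplices (10): [v_0], [v_1], [v_2], [v_3], [v_4], [v_5], [v_6], [v_7], [v_8], [v_9]
  1-simplices (30): (30 of them)
  2-simplices (20): (20 of them)

Hence C_0 ≅ Z^10, C_1 ≅ Z^30, C_2 ≅ Z^20.

Boundary ∂_1: C_1 → C_0 maps an edge to its endpoints' difference, ∂[p,q] = q − p.
The resulting 10×30 matrix has rank 9, and its Smith normal form has invariant factors (1,1,1,1,1,1,1,1,1).

∂_2: C_2 → C_1 sends each 2-simplex [p,q,r] to [q,r] − [p,r] + [p,q]. For instance
  ∂[v_3,v_7,v_9] = [v_7,v_9] − [v_3,v_9] + [v_3,v_7],
  ∂[v_2,v_7,v_8] = [v_7,v_8] − [v_2,v_8] + [v_2,v_7].
The resulting 30×20 matrix has rank 20, and its Smith normal form has invariant factors (1,1,1,1,1,1,1,1,1,1,1,1,1,1,1,1,1,1,1,2).

Reading off H_k = ker ∂_k / im ∂_{k+1}:

  H_0: rank C_0 − rank ∂_1 = 10 − 9 = 1, and the invariant factors of ∂_1 are all 1, so H_0 ≅ Z.
  H_1: rank ker ∂_1 − rank ∂_2 = (30 − 9) − 20 = 1, and ∂_2 has invariant factor 2 > 1, so H_1 ≅ Z ⊕ Z/2.
  H_2: rank ker ∂_2 − rank ∂_3 = (20 − 20) − 0 = 0, and there is no ∂_3, so H_2 ≅ 0.

As a check, the Euler characteristic is 10 − 30 + 20 = 0, which agrees with 1 − 1 + 0 = 0.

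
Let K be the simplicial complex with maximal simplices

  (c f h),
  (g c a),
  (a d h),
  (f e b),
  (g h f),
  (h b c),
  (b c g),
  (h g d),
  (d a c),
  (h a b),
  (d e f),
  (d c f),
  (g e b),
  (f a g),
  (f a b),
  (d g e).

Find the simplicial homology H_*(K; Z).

H_0 ≅ Z,  H_1 ≅ Z^2,  H_2 ≅ Z.

Fix the vertex order a < b < c < d < e < f < g < h and write every simplex with vertices in increasing order. Then dim K = 2 and the simplices of K are:

  0-simplices (8): a, b, c, d, e, f, g, h
  1-simplices (24): ab, ac, ad, af, ag, ah, bc, be, bf, bg, bh, cd, cf, cg, ch, de, df, dg, dh, ef, eg, fg, fh, gh
  2-simplices (16): abf, abh, acd, acg, adh, afg, bcg, bch, bef, beg, cdf, cfh, def, deg, dgh, fgh

giving chain groups C_0 ≅ Z^8, C_1 ≅ Z^24, C_2 ≅ Z^16.

∂_1: C_1 → C_0 maps an edge to its endpoints' difference, ∂[p,q] = q − p. For instance
  ∂ac = c − a.
The resulting 8×24 matrix has rank 7, and its Smith normal form has invariant factors (1,1,1,1,1,1,1).

The boundary map ∂_2: C_2 → C_1 maps a triangle to the signed sum of its edges. For instance
  ∂cfh = fh − ch + cf,
  ∂beg = eg − bg + be.
As a 24×16 matrix over Z this has rank 15, with invariant factors (1,1,1,1,1,1,1,1,1,1,1,1,1,1,1).

Now H_k = ker ∂_k / im ∂_{k+1}, so:

  H_0: rank C_0 − rank ∂_1 = 8 − 7 = 1, and the invariant factors of ∂_1 are all 1, so H_0 = Z.
  H_1: rank ker ∂_1 − rank ∂_2 = (24 − 7) − 15 = 2, and the invariant factors of ∂_2 are all 1, so H_1 = Z^2.
  H_2: rank ker ∂_2 − rank ∂_3 = (16 − 15) − 0 = 1, and there is no ∂_3, so H_2 = Z.

As a check, the Euler characteristic is 8 − 24 + 16 = 0, which agrees with 1 − 2 + 1 = 0.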